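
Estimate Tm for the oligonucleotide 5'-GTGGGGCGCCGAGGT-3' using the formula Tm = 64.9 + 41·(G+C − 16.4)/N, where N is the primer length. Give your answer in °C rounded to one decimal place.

52.9°C

Base counts: A=1, T=2, G=9, C=3; G+C = 12, N = 15.
Tm = 64.9 + 41·(12 − 16.4)/15 = 64.9 + -180.40/15 = 52.9°C.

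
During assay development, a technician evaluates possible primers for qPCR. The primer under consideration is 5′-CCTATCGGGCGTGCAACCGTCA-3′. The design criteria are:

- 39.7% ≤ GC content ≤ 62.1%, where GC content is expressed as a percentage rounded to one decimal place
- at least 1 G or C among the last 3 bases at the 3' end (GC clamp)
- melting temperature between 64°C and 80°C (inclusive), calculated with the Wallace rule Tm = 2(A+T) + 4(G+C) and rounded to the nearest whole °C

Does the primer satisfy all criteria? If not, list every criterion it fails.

Fails: GC content.

Base counts: A=4, T=4, G=6, C=8 (length 22).
GC content: GC 14/22 = 63.6%, outside 39.7–62.1% ✗
GC clamp: 3' end TCA has 1 G/C ✓
Tm: Tm = 2·8 + 4·14 = 72°C ✓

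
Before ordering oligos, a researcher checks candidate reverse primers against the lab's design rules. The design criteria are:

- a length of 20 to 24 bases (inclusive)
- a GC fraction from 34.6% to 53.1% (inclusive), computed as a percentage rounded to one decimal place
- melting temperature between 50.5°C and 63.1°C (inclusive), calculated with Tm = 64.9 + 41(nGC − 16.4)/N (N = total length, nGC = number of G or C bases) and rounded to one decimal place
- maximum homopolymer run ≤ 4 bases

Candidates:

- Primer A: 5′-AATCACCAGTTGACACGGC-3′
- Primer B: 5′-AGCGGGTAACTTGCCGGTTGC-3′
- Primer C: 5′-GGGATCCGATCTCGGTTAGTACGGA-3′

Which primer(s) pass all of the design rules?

Primer A (19 nt, A=6 T=3 G=4 C=6): length 19, outside 20–24 ✗; GC 10/19 = 52.6% ✓; Tm = 64.9 + 41·(10 − 16.4)/19 = 51.1°C ✓; longest run = 2 ✓ — fails.
Primer B (21 nt, A=3 T=5 G=8 C=5): length 21 ✓; GC 13/21 = 61.9%, outside 34.6–53.1% ✗; Tm = 64.9 + 41·(13 − 16.4)/21 = 58.3°C ✓; longest run = 3 ✓ — fails.
Primer C (25 nt, A=5 T=6 G=9 C=5): length 25, outside 20–24 ✗; GC 14/25 = 56.0%, outside 34.6–53.1% ✗; Tm = 64.9 + 41·(14 − 16.4)/25 = 61.0°C ✓; longest run = 3 ✓ — fails.

None of the candidates satisfy all criteria.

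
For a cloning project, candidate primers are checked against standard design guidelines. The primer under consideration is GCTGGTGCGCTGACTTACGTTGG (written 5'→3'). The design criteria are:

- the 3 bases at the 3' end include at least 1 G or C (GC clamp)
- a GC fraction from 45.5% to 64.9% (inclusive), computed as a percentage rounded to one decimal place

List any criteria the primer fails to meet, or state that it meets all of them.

Base counts: A=2, T=7, G=9, C=5 (length 23).
GC clamp: 3' end TGG has 2 G/C ✓
GC content: GC 14/23 = 60.9% ✓

Meets all criteria.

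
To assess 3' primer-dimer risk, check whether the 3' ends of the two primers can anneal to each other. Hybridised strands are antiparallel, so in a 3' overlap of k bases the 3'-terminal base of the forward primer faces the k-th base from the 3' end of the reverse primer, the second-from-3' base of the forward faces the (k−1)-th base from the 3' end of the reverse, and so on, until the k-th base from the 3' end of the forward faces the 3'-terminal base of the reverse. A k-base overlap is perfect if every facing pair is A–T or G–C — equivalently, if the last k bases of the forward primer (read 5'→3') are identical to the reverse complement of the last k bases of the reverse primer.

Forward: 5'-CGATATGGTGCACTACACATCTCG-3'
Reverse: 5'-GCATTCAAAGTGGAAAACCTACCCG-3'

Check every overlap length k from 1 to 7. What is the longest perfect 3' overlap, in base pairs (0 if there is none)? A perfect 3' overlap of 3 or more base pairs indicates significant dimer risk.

Longest perfect overlap: 2 complementary base pairs; below the dimer-risk threshold (threshold 3).

Last 7 bases (5'→3') — forward …CATCTCG, reverse …CTACCCG.
Reverse complement of the reverse primer's last 7 bases: CGGGTAG; its first k bases are the reverse complement of the reverse primer's last k bases, so a perfect k-base overlap needs the forward primer's last k bases to equal them.
Comparing (forward last k vs required): k=1: G vs C ✗; k=2: CG vs CG ✓; k=3: TCG vs CGG ✗; k=4: CTCG vs CGGG ✗; k=5: TCTCG vs CGGGT ✗; k=6: ATCTCG vs CGGGTA ✗; k=7: CATCTCG vs CGGGTAG ✗.
Only k = 2 is perfect, so the longest perfect 3' overlap is 2.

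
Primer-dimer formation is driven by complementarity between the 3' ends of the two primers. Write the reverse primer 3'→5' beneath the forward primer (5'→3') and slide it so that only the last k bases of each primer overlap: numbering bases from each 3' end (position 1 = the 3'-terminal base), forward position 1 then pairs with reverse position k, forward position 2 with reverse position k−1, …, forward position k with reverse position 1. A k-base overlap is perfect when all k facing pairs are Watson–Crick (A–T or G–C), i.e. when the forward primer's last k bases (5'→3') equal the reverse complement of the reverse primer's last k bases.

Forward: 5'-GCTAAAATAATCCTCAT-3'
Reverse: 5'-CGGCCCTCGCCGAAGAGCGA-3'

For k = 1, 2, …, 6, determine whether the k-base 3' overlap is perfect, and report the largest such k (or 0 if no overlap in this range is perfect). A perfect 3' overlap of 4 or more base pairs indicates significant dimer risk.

Last 6 bases (5'→3') — forward …CCTCAT, reverse …GAGCGA.
Reverse complement of the reverse primer's last 6 bases: TCGCTC; its first k bases are the reverse complement of the reverse primer's last k bases, so a perfect k-base overlap needs the forward primer's last k bases to equal them.
Comparing (forward last k vs required): k=1: T vs T ✓; k=2: AT vs TC ✗; k=3: CAT vs TCG ✗; k=4: TCAT vs TCGC ✗; k=5: CTCAT vs TCGCT ✗; k=6: CCTCAT vs TCGCTC ✗.
Only k = 1 is perfect, so the longest perfect 3' overlap is 1.

Longest perfect overlap: 1 complementary base pair; below the dimer-risk threshold (threshold 4).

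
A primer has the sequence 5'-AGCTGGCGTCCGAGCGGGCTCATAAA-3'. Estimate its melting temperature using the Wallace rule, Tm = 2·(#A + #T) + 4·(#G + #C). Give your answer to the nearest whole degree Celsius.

84°C

Base counts: A=6, T=4, G=9, C=7 (length 26).
Tm = 2·(6+4) + 4·(9+7) = 2·10 + 4·16 = 20 + 64 = 84°C.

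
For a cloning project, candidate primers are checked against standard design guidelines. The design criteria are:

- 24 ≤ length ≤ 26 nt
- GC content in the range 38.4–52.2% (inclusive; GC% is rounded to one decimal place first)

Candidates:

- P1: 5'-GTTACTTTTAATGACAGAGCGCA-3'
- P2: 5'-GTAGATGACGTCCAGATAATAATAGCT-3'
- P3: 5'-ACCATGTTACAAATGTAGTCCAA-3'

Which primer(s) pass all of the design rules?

None of the candidates satisfy all criteria.

P1 (23 nt, A=7 T=7 G=5 C=4): length 23, outside 24–26 ✗; GC 9/23 = 39.1% ✓ — fails.
P2 (27 nt, A=10 T=7 G=6 C=4): length 27, outside 24–26 ✗; GC 10/27 = 37.0%, outside 38.4–52.2% ✗ — fails.
P3 (23 nt, A=9 T=6 G=3 C=5): length 23, outside 24–26 ✗; GC 8/23 = 34.8%, outside 38.4–52.2% ✗ — fails.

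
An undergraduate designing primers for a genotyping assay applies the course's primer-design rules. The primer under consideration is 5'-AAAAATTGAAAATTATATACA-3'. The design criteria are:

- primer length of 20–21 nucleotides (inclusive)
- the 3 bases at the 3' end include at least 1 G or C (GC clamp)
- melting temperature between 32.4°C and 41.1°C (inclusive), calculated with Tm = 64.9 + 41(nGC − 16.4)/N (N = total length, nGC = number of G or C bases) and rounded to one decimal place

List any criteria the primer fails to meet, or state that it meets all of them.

Meets all criteria.

Base counts: A=13, T=6, G=1, C=1 (length 21).
length: length 21 ✓
GC clamp: 3' end ACA has 1 G/C ✓
Tm: Tm = 64.9 + 41·(2 − 16.4)/21 = 36.8°C ✓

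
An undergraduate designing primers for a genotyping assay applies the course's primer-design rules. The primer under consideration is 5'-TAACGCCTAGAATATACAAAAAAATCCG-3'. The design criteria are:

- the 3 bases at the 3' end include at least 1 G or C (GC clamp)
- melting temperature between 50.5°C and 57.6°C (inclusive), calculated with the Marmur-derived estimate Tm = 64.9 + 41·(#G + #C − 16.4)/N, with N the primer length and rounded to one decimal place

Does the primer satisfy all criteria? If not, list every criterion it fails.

Meets all criteria.

Base counts: A=14, T=5, G=3, C=6 (length 28).
GC clamp: 3' end CCG has 3 G/C ✓
Tm: Tm = 64.9 + 41·(9 − 16.4)/28 = 54.1°C ✓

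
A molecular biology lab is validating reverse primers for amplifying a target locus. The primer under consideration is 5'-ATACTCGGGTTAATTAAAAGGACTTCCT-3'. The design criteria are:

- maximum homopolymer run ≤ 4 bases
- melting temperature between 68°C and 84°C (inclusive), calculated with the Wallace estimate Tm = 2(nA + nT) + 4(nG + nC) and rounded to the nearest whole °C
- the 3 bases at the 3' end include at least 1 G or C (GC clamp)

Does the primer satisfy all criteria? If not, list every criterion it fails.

Base counts: A=9, T=9, G=5, C=5 (length 28).
homopolymer run: longest run = 4 ✓
Tm: Tm = 2·18 + 4·10 = 76°C ✓
GC clamp: 3' end CCT has 2 G/C ✓

Meets all criteria.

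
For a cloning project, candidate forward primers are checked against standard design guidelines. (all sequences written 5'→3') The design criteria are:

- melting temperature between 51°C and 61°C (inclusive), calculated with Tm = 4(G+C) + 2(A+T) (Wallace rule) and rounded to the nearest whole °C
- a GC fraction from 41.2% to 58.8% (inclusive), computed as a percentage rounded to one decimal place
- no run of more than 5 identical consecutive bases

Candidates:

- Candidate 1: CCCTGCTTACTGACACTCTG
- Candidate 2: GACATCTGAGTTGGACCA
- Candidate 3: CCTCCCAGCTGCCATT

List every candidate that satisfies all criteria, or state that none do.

Candidate 2 only.

Candidate 1 (20 nt, A=3 T=6 G=3 C=8): Tm = 2·9 + 4·11 = 62°C, outside 51–61°C ✗; GC 11/20 = 55.0% ✓; longest run = 3 ✓ — fails.
Candidate 2 (18 nt, A=5 T=4 G=5 C=4): Tm = 2·9 + 4·9 = 54°C ✓; GC 9/18 = 50.0% ✓; longest run = 2 ✓ — passes.
Candidate 3 (16 nt, A=2 T=4 G=2 C=8): Tm = 2·6 + 4·10 = 52°C ✓; GC 10/16 = 62.5%, outside 41.2–58.8% ✗; longest run = 3 ✓ — fails.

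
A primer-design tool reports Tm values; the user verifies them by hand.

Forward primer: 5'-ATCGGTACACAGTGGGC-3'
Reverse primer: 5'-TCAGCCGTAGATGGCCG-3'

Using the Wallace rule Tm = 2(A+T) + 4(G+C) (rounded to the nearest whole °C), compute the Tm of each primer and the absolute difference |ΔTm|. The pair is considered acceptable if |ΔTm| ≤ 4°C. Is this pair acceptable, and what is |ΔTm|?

|ΔTm| = 2°C; the pair is acceptable.

Forward: A=4 T=3 G=6 C=4 → Tm = 2·7 + 4·10 = 54°C.
Reverse: A=3 T=3 G=6 C=5 → Tm = 2·6 + 4·11 = 56°C.
|ΔTm| = |54 − 56| = 2°C, ≤ 4°C.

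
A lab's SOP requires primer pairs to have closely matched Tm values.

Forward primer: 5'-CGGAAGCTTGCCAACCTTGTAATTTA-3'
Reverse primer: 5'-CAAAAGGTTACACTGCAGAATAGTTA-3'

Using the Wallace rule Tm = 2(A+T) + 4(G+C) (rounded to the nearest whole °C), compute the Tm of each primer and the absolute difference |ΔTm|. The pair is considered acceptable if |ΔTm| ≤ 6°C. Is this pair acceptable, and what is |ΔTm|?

Forward: A=7 T=8 G=5 C=6 → Tm = 2·15 + 4·11 = 74°C.
Reverse: A=11 T=6 G=5 C=4 → Tm = 2·17 + 4·9 = 70°C.
|ΔTm| = |74 − 70| = 4°C, ≤ 6°C.

|ΔTm| = 4°C; the pair is acceptable.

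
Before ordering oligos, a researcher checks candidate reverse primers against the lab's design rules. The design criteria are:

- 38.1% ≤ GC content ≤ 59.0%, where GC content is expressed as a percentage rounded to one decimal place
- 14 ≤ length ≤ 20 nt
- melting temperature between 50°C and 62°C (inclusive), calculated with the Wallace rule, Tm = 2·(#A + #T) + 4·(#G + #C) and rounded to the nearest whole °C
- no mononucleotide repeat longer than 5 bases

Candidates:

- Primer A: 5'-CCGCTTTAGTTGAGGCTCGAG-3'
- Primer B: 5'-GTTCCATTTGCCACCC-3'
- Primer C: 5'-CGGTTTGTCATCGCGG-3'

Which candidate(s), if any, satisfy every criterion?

Primer B only.

Primer A (21 nt, A=3 T=6 G=7 C=5): GC 12/21 = 57.1% ✓; length 21, outside 14–20 ✗; Tm = 2·9 + 4·12 = 66°C, outside 50–62°C ✗; longest run = 3 ✓ — fails.
Primer B (16 nt, A=2 T=5 G=2 C=7): GC 9/16 = 56.3% ✓; length 16 ✓; Tm = 2·7 + 4·9 = 50°C ✓; longest run = 3 ✓ — passes.
Primer C (16 nt, A=1 T=5 G=6 C=4): GC 10/16 = 62.5%, outside 38.1–59.0% ✗; length 16 ✓; Tm = 2·6 + 4·10 = 52°C ✓; longest run = 3 ✓ — fails.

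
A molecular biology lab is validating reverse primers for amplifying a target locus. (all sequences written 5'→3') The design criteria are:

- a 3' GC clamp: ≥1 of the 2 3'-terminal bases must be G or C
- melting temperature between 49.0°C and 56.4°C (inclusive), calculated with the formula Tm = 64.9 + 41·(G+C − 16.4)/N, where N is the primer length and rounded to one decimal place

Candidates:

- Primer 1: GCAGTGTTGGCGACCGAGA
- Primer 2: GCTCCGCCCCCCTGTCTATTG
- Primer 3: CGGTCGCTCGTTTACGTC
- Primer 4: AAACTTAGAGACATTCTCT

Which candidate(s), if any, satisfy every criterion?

Primer 1 and Primer 3.

Primer 1 (19 nt, A=4 T=3 G=8 C=4): 3' end GA has 1 G/C ✓; Tm = 64.9 + 41·(12 − 16.4)/19 = 55.4°C ✓ — passes.
Primer 2 (21 nt, A=1 T=6 G=4 C=10): 3' end TG has 1 G/C ✓; Tm = 64.9 + 41·(14 − 16.4)/21 = 60.2°C, outside 49.0–56.4°C ✗ — fails.
Primer 3 (18 nt, A=1 T=6 G=5 C=6): 3' end TC has 1 G/C ✓; Tm = 64.9 + 41·(11 − 16.4)/18 = 52.6°C ✓ — passes.
Primer 4 (19 nt, A=7 T=6 G=2 C=4): 3' end CT has 1 G/C ✓; Tm = 64.9 + 41·(6 − 16.4)/19 = 42.5°C, outside 49.0–56.4°C ✗ — fails.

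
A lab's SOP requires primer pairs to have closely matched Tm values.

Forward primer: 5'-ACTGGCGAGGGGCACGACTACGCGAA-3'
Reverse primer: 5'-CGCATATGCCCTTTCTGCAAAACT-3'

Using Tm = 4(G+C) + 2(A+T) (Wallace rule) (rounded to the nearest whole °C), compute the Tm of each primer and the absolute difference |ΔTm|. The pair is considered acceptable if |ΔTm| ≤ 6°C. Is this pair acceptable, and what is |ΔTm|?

Forward: A=7 T=2 G=10 C=7 → Tm = 2·9 + 4·17 = 86°C.
Reverse: A=6 T=7 G=3 C=8 → Tm = 2·13 + 4·11 = 70°C.
|ΔTm| = |86 − 70| = 16°C, > 6°C.

|ΔTm| = 16°C; the pair is not acceptable.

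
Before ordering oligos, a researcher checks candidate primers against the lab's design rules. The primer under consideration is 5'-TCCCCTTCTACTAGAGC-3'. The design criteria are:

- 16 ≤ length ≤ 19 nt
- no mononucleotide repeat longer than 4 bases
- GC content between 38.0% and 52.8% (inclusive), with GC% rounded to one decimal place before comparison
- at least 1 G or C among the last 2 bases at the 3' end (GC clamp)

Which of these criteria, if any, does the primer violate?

Base counts: A=3, T=5, G=2, C=7 (length 17).
length: length 17 ✓
homopolymer run: longest run = 4 ✓
GC content: GC 9/17 = 52.9%, outside 38.0–52.8% ✗
GC clamp: 3' end GC has 2 G/C ✓

Fails: GC content.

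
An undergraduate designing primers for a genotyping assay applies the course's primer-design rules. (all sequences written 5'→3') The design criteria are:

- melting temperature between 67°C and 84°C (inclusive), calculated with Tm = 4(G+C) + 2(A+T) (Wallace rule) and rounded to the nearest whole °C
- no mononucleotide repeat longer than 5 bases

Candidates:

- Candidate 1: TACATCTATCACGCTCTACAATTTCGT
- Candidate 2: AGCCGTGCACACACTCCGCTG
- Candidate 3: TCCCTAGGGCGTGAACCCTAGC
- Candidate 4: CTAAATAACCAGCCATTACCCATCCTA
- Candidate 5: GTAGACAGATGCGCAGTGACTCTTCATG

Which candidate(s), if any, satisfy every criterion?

Candidate 1 (27 nt, A=7 T=10 G=2 C=8): Tm = 2·17 + 4·10 = 74°C ✓; longest run = 3 ✓ — passes.
Candidate 2 (21 nt, A=4 T=3 G=5 C=9): Tm = 2·7 + 4·14 = 70°C ✓; longest run = 2 ✓ — passes.
Candidate 3 (22 nt, A=4 T=4 G=6 C=8): Tm = 2·8 + 4·14 = 72°C ✓; longest run = 3 ✓ — passes.
Candidate 4 (27 nt, A=10 T=6 G=1 C=10): Tm = 2·16 + 4·11 = 76°C ✓; longest run = 3 ✓ — passes.
Candidate 5 (28 nt, A=7 T=7 G=8 C=6): Tm = 2·14 + 4·14 = 84°C ✓; longest run = 2 ✓ — passes.

Candidate 1, Candidate 2, Candidate 3, Candidate 4 and Candidate 5.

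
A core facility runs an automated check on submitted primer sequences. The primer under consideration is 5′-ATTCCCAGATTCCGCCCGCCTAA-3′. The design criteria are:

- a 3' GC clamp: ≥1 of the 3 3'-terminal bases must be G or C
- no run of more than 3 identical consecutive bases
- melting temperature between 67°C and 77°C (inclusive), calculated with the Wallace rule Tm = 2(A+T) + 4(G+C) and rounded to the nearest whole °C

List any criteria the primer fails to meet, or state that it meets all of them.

Fails: GC clamp.

Base counts: A=5, T=5, G=3, C=10 (length 23).
GC clamp: 3' end TAA has 0 G/C, need ≥1 ✗
homopolymer run: longest run = 3 ✓
Tm: Tm = 2·10 + 4·13 = 72°C ✓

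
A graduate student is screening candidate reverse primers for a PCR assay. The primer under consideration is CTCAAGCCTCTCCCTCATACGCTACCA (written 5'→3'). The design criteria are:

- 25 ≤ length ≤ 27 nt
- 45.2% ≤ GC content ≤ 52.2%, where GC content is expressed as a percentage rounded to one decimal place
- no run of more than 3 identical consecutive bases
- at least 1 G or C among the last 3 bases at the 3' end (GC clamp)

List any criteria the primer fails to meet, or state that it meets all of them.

Fails: GC content.

Base counts: A=6, T=6, G=2, C=13 (length 27).
length: length 27 ✓
GC content: GC 15/27 = 55.6%, outside 45.2–52.2% ✗
homopolymer run: longest run = 3 ✓
GC clamp: 3' end CCA has 2 G/C ✓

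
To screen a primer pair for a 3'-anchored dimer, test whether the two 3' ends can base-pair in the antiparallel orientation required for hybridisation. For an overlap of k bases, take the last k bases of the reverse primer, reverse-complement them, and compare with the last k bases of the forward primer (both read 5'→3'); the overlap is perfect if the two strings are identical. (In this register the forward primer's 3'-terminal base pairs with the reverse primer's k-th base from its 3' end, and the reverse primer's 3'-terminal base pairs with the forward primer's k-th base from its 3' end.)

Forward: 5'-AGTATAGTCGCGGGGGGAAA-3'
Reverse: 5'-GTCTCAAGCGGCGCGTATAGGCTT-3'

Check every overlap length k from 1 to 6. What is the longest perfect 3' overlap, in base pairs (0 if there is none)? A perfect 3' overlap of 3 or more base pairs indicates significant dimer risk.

Last 6 bases (5'→3') — forward …GGGAAA, reverse …AGGCTT.
Reverse complement of the reverse primer's last 6 bases: AAGCCT; its first k bases are the reverse complement of the reverse primer's last k bases, so a perfect k-base overlap needs the forward primer's last k bases to equal them.
Comparing (forward last k vs required): k=1: A vs A ✓; k=2: AA vs AA ✓; k=3: AAA vs AAG ✗; k=4: GAAA vs AAGC ✗; k=5: GGAAA vs AAGCC ✗; k=6: GGGAAA vs AAGCCT ✗.
Perfect overlaps at k = 1, 2; the largest is 2.

Longest perfect overlap: 2 complementary base pairs; below the dimer-risk threshold (threshold 3).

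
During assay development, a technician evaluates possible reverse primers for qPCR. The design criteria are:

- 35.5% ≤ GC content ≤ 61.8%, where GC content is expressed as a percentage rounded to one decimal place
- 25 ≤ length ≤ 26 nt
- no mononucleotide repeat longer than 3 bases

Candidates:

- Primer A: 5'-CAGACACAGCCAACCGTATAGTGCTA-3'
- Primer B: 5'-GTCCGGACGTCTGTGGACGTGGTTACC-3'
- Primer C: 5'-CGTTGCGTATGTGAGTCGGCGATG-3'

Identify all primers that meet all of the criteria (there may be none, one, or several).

Primer A (26 nt, A=9 T=4 G=5 C=8): GC 13/26 = 50.0% ✓; length 26 ✓; longest run = 2 ✓ — passes.
Primer B (27 nt, A=3 T=7 G=10 C=7): GC 17/27 = 63.0%, outside 35.5–61.8% ✗; length 27, outside 25–26 ✗; longest run = 2 ✓ — fails.
Primer C (24 nt, A=3 T=7 G=10 C=4): GC 14/24 = 58.3% ✓; length 24, outside 25–26 ✗; longest run = 2 ✓ — fails.

Primer A only.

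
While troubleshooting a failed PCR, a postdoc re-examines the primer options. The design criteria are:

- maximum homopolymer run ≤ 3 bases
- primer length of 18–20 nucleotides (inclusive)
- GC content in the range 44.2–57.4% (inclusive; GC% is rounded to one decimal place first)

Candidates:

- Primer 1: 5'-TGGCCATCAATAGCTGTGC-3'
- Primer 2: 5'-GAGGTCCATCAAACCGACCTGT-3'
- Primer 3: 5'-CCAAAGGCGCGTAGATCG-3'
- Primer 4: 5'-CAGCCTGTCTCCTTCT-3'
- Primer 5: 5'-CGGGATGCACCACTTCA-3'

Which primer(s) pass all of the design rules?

Primer 1 (19 nt, A=4 T=5 G=5 C=5): longest run = 2 ✓; length 19 ✓; GC 10/19 = 52.6% ✓ — passes.
Primer 2 (22 nt, A=6 T=4 G=5 C=7): longest run = 3 ✓; length 22, outside 18–20 ✗; GC 12/22 = 54.5% ✓ — fails.
Primer 3 (18 nt, A=5 T=2 G=6 C=5): longest run = 3 ✓; length 18 ✓; GC 11/18 = 61.1%, outside 44.2–57.4% ✗ — fails.
Primer 4 (16 nt, A=1 T=6 G=2 C=7): longest run = 2 ✓; length 16, outside 18–20 ✗; GC 9/16 = 56.3% ✓ — fails.
Primer 5 (17 nt, A=4 T=3 G=4 C=6): longest run = 3 ✓; length 17, outside 18–20 ✗; GC 10/17 = 58.8%, outside 44.2–57.4% ✗ — fails.

Primer 1 only.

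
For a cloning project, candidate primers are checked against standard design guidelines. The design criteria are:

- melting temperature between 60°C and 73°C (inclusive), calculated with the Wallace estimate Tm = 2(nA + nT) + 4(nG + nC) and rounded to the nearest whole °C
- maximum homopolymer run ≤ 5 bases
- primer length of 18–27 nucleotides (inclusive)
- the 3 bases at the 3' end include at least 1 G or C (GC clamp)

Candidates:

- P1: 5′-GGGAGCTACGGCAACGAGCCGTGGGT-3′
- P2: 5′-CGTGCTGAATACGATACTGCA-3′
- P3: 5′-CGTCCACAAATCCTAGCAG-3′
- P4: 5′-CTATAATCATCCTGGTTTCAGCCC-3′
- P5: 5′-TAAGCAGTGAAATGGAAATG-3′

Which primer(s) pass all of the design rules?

P1 (26 nt, A=5 T=3 G=12 C=6): Tm = 2·8 + 4·18 = 88°C, outside 60–73°C ✗; longest run = 3 ✓; length 26 ✓; 3' end GGT has 2 G/C ✓ — fails.
P2 (21 nt, A=6 T=5 G=5 C=5): Tm = 2·11 + 4·10 = 62°C ✓; longest run = 2 ✓; length 21 ✓; 3' end GCA has 2 G/C ✓ — passes.
P3 (19 nt, A=6 T=3 G=3 C=7): Tm = 2·9 + 4·10 = 58°C, outside 60–73°C ✗; longest run = 3 ✓; length 19 ✓; 3' end CAG has 2 G/C ✓ — fails.
P4 (24 nt, A=5 T=8 G=3 C=8): Tm = 2·13 + 4·11 = 70°C ✓; longest run = 3 ✓; length 24 ✓; 3' end CCC has 3 G/C ✓ — passes.
P5 (20 nt, A=9 T=4 G=6 C=1): Tm = 2·13 + 4·7 = 54°C, outside 60–73°C ✗; longest run = 3 ✓; length 20 ✓; 3' end ATG has 1 G/C ✓ — fails.

P2 and P4.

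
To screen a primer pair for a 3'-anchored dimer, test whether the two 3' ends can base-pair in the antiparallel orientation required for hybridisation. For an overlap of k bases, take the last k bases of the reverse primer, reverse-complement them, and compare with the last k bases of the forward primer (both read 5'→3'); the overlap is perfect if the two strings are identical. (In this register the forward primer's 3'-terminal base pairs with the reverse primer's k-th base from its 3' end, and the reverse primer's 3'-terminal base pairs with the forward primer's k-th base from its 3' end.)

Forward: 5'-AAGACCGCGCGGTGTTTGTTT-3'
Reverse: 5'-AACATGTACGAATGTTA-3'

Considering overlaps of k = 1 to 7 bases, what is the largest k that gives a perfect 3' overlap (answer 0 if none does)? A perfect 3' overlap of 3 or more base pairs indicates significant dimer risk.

Last 7 bases (5'→3') — forward …TTTGTTT, reverse …AATGTTA.
Reverse complement of the reverse primer's last 7 bases: TAACATT; its first k bases are the reverse complement of the reverse primer's last k bases, so a perfect k-base overlap needs the forward primer's last k bases to equal them.
Comparing (forward last k vs required): k=1: T vs T ✓; k=2: TT vs TA ✗; k=3: TTT vs TAA ✗; k=4: GTTT vs TAAC ✗; k=5: TGTTT vs TAACA ✗; k=6: TTGTTT vs TAACAT ✗; k=7: TTTGTTT vs TAACATT ✗.
Only k = 1 is perfect, so the longest perfect 3' overlap is 1.

Longest perfect overlap: 1 complementary base pair; below the dimer-risk threshold (threshold 3).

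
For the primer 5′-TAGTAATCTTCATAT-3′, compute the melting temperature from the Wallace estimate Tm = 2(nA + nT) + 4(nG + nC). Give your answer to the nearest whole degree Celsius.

36°C

Base counts: A=5, T=7, G=1, C=2 (length 15).
Tm = 2·(5+7) + 4·(1+2) = 2·12 + 4·3 = 24 + 12 = 36°C.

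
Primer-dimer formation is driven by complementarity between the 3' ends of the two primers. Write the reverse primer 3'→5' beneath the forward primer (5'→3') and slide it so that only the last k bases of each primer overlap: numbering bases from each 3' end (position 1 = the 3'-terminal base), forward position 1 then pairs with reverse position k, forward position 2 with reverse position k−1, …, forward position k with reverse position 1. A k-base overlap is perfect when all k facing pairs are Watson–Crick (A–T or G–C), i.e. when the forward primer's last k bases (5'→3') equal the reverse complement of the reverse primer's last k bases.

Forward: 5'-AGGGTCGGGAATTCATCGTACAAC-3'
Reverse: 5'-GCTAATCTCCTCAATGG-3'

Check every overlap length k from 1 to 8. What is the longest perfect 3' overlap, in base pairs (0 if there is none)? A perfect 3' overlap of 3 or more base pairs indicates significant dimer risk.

Last 8 bases (5'→3') — forward …CGTACAAC, reverse …CTCAATGG.
Reverse complement of the reverse primer's last 8 bases: CCATTGAG; its first k bases are the reverse complement of the reverse primer's last k bases, so a perfect k-base overlap needs the forward primer's last k bases to equal them.
Comparing (forward last k vs required): k=1: C vs C ✓; k=2: AC vs CC ✗; k=3: AAC vs CCA ✗; k=4: CAAC vs CCAT ✗; k=5: ACAAC vs CCATT ✗; k=6: TACAAC vs CCATTG ✗; k=7: GTACAAC vs CCATTGA ✗; k=8: CGTACAAC vs CCATTGAG ✗.
Only k = 1 is perfect, so the longest perfect 3' overlap is 1.

Longest perfect overlap: 1 complementary base pair; below the dimer-risk threshold (threshold 3).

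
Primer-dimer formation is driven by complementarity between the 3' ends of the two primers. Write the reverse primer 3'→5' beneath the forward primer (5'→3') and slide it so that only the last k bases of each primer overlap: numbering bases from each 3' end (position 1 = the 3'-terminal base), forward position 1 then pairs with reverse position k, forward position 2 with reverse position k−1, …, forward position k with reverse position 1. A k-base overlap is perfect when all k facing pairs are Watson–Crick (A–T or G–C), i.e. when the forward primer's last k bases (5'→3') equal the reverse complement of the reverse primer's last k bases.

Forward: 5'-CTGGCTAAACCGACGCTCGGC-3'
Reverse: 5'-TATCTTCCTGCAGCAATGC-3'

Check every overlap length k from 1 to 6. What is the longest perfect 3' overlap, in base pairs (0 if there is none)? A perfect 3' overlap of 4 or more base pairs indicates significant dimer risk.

Longest perfect overlap: 2 complementary base pairs; below the dimer-risk threshold (threshold 4).

Last 6 bases (5'→3') — forward …CTCGGC, reverse …CAATGC.
Reverse complement of the reverse primer's last 6 bases: GCATTG; its first k bases are the reverse complement of the reverse primer's last k bases, so a perfect k-base overlap needs the forward primer's last k bases to equal them.
Comparing (forward last k vs required): k=1: C vs G ✗; k=2: GC vs GC ✓; k=3: GGC vs GCA ✗; k=4: CGGC vs GCAT ✗; k=5: TCGGC vs GCATT ✗; k=6: CTCGGC vs GCATTG ✗.
Only k = 2 is perfect, so the longest perfect 3' overlap is 2.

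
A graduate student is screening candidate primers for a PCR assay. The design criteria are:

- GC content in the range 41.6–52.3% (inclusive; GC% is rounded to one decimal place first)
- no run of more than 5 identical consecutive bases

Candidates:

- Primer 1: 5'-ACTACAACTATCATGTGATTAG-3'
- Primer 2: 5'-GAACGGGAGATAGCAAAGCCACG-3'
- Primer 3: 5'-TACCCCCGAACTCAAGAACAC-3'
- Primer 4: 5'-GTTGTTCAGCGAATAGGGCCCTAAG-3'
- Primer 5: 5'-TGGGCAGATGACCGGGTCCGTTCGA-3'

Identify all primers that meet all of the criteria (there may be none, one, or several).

Primer 1 (22 nt, A=8 T=7 G=3 C=4): GC 7/22 = 31.8%, outside 41.6–52.3% ✗; longest run = 2 ✓ — fails.
Primer 2 (23 nt, A=9 T=1 G=8 C=5): GC 13/23 = 56.5%, outside 41.6–52.3% ✗; longest run = 3 ✓ — fails.
Primer 3 (21 nt, A=8 T=2 G=2 C=9): GC 11/21 = 52.4%, outside 41.6–52.3% ✗; longest run = 5 ✓ — fails.
Primer 4 (25 nt, A=6 T=6 G=8 C=5): GC 13/25 = 52.0% ✓; longest run = 3 ✓ — passes.
Primer 5 (25 nt, A=4 T=5 G=10 C=6): GC 16/25 = 64.0%, outside 41.6–52.3% ✗; longest run = 3 ✓ — fails.

Primer 4 only.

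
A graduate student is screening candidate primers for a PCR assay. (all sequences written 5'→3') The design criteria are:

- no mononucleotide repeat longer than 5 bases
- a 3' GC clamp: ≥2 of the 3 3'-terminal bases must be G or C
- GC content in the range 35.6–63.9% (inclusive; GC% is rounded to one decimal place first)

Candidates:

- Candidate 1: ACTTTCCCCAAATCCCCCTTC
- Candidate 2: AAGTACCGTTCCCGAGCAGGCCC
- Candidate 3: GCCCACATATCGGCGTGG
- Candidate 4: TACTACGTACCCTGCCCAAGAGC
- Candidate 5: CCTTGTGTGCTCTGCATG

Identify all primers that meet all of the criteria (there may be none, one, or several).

Candidate 1 (21 nt, A=4 T=6 G=0 C=11): longest run = 5 ✓; 3' end TTC has 1 G/C, need ≥2 ✗; GC 11/21 = 52.4% ✓ — fails.
Candidate 2 (23 nt, A=5 T=3 G=6 C=9): longest run = 3 ✓; 3' end CCC has 3 G/C ✓; GC 15/23 = 65.2%, outside 35.6–63.9% ✗ — fails.
Candidate 3 (18 nt, A=3 T=3 G=6 C=6): longest run = 3 ✓; 3' end TGG has 2 G/C ✓; GC 12/18 = 66.7%, outside 35.6–63.9% ✗ — fails.
Candidate 4 (23 nt, A=6 T=4 G=4 C=9): longest run = 3 ✓; 3' end AGC has 2 G/C ✓; GC 13/23 = 56.5% ✓ — passes.
Candidate 5 (18 nt, A=1 T=7 G=5 C=5): longest run = 2 ✓; 3' end ATG has 1 G/C, need ≥2 ✗; GC 10/18 = 55.6% ✓ — fails.

Candidate 4 only.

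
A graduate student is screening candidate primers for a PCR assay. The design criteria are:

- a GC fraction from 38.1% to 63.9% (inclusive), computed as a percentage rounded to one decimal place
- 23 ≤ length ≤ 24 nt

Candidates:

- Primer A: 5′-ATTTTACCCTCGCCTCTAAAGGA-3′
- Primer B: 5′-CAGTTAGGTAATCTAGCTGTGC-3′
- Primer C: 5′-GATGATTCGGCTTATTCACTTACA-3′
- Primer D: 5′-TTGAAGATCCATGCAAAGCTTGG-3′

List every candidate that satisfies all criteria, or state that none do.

Primer A (23 nt, A=6 T=7 G=3 C=7): GC 10/23 = 43.5% ✓; length 23 ✓ — passes.
Primer B (22 nt, A=5 T=7 G=6 C=4): GC 10/22 = 45.5% ✓; length 22, outside 23–24 ✗ — fails.
Primer C (24 nt, A=6 T=9 G=4 C=5): GC 9/24 = 37.5%, outside 38.1–63.9% ✗; length 24 ✓ — fails.
Primer D (23 nt, A=7 T=6 G=6 C=4): GC 10/23 = 43.5% ✓; length 23 ✓ — passes.

Primer A and Primer D.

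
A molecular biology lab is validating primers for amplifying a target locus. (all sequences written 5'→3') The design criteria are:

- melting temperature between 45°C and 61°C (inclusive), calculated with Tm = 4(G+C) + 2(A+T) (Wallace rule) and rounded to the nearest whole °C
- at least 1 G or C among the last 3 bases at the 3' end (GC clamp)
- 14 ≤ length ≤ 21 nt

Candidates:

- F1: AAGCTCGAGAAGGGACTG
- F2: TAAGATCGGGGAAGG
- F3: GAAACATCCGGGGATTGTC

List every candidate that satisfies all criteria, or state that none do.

F1, F2 and F3.

F1 (18 nt, A=6 T=2 G=7 C=3): Tm = 2·8 + 4·10 = 56°C ✓; 3' end CTG has 2 G/C ✓; length 18 ✓ — passes.
F2 (15 nt, A=5 T=2 G=7 C=1): Tm = 2·7 + 4·8 = 46°C ✓; 3' end AGG has 2 G/C ✓; length 15 ✓ — passes.
F3 (19 nt, A=5 T=4 G=6 C=4): Tm = 2·9 + 4·10 = 58°C ✓; 3' end GTC has 2 G/C ✓; length 19 ✓ — passes.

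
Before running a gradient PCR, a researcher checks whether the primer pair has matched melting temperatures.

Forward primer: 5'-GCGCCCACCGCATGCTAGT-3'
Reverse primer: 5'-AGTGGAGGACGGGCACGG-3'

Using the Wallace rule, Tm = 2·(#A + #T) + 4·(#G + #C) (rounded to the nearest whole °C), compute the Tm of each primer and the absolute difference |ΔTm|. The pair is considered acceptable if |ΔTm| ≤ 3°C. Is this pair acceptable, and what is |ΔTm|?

Forward: A=3 T=3 G=5 C=8 → Tm = 2·6 + 4·13 = 64°C.
Reverse: A=4 T=1 G=10 C=3 → Tm = 2·5 + 4·13 = 62°C.
|ΔTm| = |64 − 62| = 2°C, ≤ 3°C.

|ΔTm| = 2°C; the pair is acceptable.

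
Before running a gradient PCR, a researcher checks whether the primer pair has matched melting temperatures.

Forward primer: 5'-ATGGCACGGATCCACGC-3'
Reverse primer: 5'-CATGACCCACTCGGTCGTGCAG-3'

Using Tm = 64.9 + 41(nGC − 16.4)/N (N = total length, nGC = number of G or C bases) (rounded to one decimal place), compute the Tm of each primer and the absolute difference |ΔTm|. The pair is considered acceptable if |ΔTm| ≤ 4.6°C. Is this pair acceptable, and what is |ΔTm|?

|ΔTm| = 8.5°C; the pair is not acceptable.

Forward: G+C = 11, N = 17 → Tm = 64.9 + 41·(11 − 16.4)/17 = 51.9°C.
Reverse: G+C = 14, N = 22 → Tm = 64.9 + 41·(14 − 16.4)/22 = 60.4°C.
|ΔTm| = |51.9 − 60.4| = 8.5°C, > 4.6°C.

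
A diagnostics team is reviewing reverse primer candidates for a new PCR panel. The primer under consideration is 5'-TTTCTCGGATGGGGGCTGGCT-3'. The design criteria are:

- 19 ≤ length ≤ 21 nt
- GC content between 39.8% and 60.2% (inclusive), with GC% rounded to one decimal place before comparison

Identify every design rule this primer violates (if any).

Fails: GC content.

Base counts: A=1, T=7, G=9, C=4 (length 21).
length: length 21 ✓
GC content: GC 13/21 = 61.9%, outside 39.8–60.2% ✗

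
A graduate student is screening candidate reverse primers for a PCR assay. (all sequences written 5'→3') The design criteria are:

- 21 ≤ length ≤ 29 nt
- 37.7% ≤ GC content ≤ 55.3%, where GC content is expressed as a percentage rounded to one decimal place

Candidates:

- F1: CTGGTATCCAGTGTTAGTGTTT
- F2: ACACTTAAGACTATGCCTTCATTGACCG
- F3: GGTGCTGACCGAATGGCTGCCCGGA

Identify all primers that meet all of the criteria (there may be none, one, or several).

F1 (22 nt, A=3 T=10 G=6 C=3): length 22 ✓; GC 9/22 = 40.9% ✓ — passes.
F2 (28 nt, A=8 T=8 G=4 C=8): length 28 ✓; GC 12/28 = 42.9% ✓ — passes.
F3 (25 nt, A=4 T=4 G=10 C=7): length 25 ✓; GC 17/25 = 68.0%, outside 37.7–55.3% ✗ — fails.

F1 and F2.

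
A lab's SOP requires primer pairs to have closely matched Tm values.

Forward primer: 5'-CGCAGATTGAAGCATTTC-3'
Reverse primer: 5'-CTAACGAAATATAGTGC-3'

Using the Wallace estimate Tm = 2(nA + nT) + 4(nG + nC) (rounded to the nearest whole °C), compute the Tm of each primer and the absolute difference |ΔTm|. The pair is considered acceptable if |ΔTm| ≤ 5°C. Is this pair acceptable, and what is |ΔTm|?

|ΔTm| = 6°C; the pair is not acceptable.

Forward: A=5 T=5 G=4 C=4 → Tm = 2·10 + 4·8 = 52°C.
Reverse: A=7 T=4 G=3 C=3 → Tm = 2·11 + 4·6 = 46°C.
|ΔTm| = |52 − 46| = 6°C, > 5°C.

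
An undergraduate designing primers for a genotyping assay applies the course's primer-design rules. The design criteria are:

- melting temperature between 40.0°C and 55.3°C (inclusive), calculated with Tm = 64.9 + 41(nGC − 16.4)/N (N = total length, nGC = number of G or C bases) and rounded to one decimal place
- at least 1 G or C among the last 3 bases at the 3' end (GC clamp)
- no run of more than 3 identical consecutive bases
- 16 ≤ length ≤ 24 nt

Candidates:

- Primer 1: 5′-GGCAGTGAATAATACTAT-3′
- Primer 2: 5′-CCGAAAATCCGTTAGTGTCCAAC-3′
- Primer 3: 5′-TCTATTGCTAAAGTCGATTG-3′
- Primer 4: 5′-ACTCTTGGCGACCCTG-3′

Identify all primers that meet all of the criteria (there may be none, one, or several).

Primer 1 (18 nt, A=7 T=5 G=4 C=2): Tm = 64.9 + 41·(6 − 16.4)/18 = 41.2°C ✓; 3' end TAT has 0 G/C, need ≥1 ✗; longest run = 2 ✓; length 18 ✓ — fails.
Primer 2 (23 nt, A=7 T=5 G=4 C=7): Tm = 64.9 + 41·(11 − 16.4)/23 = 55.3°C ✓; 3' end AAC has 1 G/C ✓; longest run = 4, exceeds 3 ✗; length 23 ✓ — fails.
Primer 3 (20 nt, A=5 T=8 G=4 C=3): Tm = 64.9 + 41·(7 − 16.4)/20 = 45.6°C ✓; 3' end TTG has 1 G/C ✓; longest run = 3 ✓; length 20 ✓ — passes.
Primer 4 (16 nt, A=2 T=4 G=4 C=6): Tm = 64.9 + 41·(10 − 16.4)/16 = 48.5°C ✓; 3' end CTG has 2 G/C ✓; longest run = 3 ✓; length 16 ✓ — passes.

Primer 3 and Primer 4.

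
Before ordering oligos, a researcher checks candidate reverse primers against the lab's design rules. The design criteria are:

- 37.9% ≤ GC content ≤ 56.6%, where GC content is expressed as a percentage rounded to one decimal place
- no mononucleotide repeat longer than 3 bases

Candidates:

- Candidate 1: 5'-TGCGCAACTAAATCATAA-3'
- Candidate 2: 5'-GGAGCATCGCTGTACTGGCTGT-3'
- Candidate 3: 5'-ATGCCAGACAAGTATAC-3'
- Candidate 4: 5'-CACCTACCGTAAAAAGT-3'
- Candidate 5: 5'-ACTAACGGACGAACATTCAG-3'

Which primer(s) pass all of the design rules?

Candidate 3 and Candidate 5.

Candidate 1 (18 nt, A=8 T=4 G=2 C=4): GC 6/18 = 33.3%, outside 37.9–56.6% ✗; longest run = 3 ✓ — fails.
Candidate 2 (22 nt, A=3 T=6 G=8 C=5): GC 13/22 = 59.1%, outside 37.9–56.6% ✗; longest run = 2 ✓ — fails.
Candidate 3 (17 nt, A=7 T=3 G=3 C=4): GC 7/17 = 41.2% ✓; longest run = 2 ✓ — passes.
Candidate 4 (17 nt, A=7 T=3 G=2 C=5): GC 7/17 = 41.2% ✓; longest run = 5, exceeds 3 ✗ — fails.
Candidate 5 (20 nt, A=8 T=3 G=4 C=5): GC 9/20 = 45.0% ✓; longest run = 2 ✓ — passes.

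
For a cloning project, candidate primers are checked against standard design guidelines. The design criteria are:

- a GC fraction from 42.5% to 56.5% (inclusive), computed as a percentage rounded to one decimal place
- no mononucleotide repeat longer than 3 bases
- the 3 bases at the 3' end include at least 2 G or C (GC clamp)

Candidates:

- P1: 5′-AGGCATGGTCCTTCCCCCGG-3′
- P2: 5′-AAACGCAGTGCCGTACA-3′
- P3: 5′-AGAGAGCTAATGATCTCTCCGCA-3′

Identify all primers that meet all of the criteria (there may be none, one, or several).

P1 (20 nt, A=2 T=4 G=6 C=8): GC 14/20 = 70.0%, outside 42.5–56.5% ✗; longest run = 5, exceeds 3 ✗; 3' end CGG has 3 G/C ✓ — fails.
P2 (17 nt, A=6 T=2 G=4 C=5): GC 9/17 = 52.9% ✓; longest run = 3 ✓; 3' end ACA has 1 G/C, need ≥2 ✗ — fails.
P3 (23 nt, A=7 T=5 G=5 C=6): GC 11/23 = 47.8% ✓; longest run = 2 ✓; 3' end GCA has 2 G/C ✓ — passes.

P3 only.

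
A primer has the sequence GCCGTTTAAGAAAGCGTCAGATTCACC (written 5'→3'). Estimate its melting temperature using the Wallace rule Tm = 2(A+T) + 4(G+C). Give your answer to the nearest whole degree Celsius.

80°C

Base counts: A=8, T=6, G=6, C=7 (length 27).
Tm = 2·(8+6) + 4·(6+7) = 2·14 + 4·13 = 28 + 52 = 80°C.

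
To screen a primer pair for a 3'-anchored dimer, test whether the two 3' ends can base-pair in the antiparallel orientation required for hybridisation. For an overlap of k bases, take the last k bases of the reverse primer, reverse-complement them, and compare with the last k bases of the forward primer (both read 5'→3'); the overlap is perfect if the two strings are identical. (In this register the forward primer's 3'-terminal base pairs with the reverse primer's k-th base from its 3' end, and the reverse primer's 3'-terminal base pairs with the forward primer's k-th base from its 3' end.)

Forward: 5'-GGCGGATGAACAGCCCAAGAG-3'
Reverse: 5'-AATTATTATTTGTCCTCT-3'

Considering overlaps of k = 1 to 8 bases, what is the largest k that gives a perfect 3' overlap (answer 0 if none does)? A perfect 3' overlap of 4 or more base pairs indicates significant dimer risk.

Longest perfect overlap: 4 complementary base pairs; significant dimer risk (threshold 4).

Last 8 bases (5'→3') — forward …CCCAAGAG, reverse …TGTCCTCT.
Reverse complement of the reverse primer's last 8 bases: AGAGGACA; its first k bases are the reverse complement of the reverse primer's last k bases, so a perfect k-base overlap needs the forward primer's last k bases to equal them.
Comparing (forward last k vs required): k=1: G vs A ✗; k=2: AG vs AG ✓; k=3: GAG vs AGA ✗; k=4: AGAG vs AGAG ✓; k=5: AAGAG vs AGAGG ✗; k=6: CAAGAG vs AGAGGA ✗; k=7: CCAAGAG vs AGAGGAC ✗; k=8: CCCAAGAG vs AGAGGACA ✗.
Perfect overlaps at k = 2, 4; the largest is 4.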